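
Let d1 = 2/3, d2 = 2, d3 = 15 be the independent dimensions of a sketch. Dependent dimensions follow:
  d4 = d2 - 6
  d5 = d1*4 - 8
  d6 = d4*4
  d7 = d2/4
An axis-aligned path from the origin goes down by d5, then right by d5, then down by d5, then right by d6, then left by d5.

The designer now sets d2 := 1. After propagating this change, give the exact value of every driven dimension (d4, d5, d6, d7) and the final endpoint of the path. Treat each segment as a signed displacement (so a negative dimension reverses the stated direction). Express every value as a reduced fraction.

d4 = -5
d5 = -16/3
d6 = -20
d7 = 1/4
endpoint = (-20, 32/3)

Apply edit: d2 := 1
  d4 = d2 - 6 = -5
  d5 = d1*4 - 8 = -16/3
  d6 = d4*4 = -20
  d7 = d2/4 = 1/4
Walk from origin (0, 0):
  seg 1: down by d5 = -16/3 → (0, 16/3)
  seg 2: right by d5 = -16/3 → (-16/3, 16/3)
  seg 3: down by d5 = -16/3 → (-16/3, 32/3)
  seg 4: right by d6 = -20 → (-76/3, 32/3)
  seg 5: left by d5 = -16/3 → (-20, 32/3)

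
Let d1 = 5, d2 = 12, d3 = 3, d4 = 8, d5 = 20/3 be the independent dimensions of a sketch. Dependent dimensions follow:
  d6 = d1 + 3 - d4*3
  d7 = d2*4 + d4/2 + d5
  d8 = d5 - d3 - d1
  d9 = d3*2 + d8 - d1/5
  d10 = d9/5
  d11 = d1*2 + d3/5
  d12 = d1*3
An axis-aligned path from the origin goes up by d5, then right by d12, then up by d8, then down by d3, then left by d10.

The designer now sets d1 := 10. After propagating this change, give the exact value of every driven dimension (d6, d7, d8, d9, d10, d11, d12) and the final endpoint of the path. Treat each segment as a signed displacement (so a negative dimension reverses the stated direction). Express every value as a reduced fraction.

d6 = -11
d7 = 176/3
d8 = -19/3
d9 = -7/3
d10 = -7/15
d11 = 103/5
d12 = 30
endpoint = (457/15, -8/3)

Apply edit: d1 := 10
  d6 = d1 + 3 - d4*3 = -11
  d7 = d2*4 + d4/2 + d5 = 176/3
  d8 = d5 - d3 - d1 = -19/3
  d9 = d3*2 + d8 - d1/5 = -7/3
  d10 = d9/5 = -7/15
  d11 = d1*2 + d3/5 = 103/5
  d12 = d1*3 = 30
Walk from origin (0, 0):
  seg 1: up by d5 = 20/3 → (0, 20/3)
  seg 2: right by d12 = 30 → (30, 20/3)
  seg 3: up by d8 = -19/3 → (30, 1/3)
  seg 4: down by d3 = 3 → (30, -8/3)
  seg 5: left by d10 = -7/15 → (457/15, -8/3)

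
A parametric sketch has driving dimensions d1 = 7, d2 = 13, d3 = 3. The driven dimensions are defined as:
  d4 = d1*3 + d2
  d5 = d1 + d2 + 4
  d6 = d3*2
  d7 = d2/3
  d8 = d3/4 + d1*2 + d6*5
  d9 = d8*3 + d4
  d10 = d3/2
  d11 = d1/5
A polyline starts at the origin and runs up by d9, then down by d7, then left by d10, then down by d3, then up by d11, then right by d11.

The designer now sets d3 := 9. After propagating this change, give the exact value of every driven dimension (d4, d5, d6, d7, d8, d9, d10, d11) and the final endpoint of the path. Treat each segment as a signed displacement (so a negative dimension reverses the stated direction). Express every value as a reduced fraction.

d4 = 34
d5 = 24
d6 = 18
d7 = 13/3
d8 = 425/4
d9 = 1411/4
d10 = 9/2
d11 = 7/5
endpoint = (-31/10, 20449/60)

Apply edit: d3 := 9
  d4 = d1*3 + d2 = 34
  d5 = d1 + d2 + 4 = 24
  d6 = d3*2 = 18
  d7 = d2/3 = 13/3
  d8 = d3/4 + d1*2 + d6*5 = 425/4
  d9 = d8*3 + d4 = 1411/4
  d10 = d3/2 = 9/2
  d11 = d1/5 = 7/5
Walk from origin (0, 0):
  seg 1: up by d9 = 1411/4 → (0, 1411/4)
  seg 2: down by d7 = 13/3 → (0, 4181/12)
  seg 3: left by d10 = 9/2 → (-9/2, 4181/12)
  seg 4: down by d3 = 9 → (-9/2, 4073/12)
  seg 5: up by d11 = 7/5 → (-9/2, 20449/60)
  seg 6: right by d11 = 7/5 → (-31/10, 20449/60)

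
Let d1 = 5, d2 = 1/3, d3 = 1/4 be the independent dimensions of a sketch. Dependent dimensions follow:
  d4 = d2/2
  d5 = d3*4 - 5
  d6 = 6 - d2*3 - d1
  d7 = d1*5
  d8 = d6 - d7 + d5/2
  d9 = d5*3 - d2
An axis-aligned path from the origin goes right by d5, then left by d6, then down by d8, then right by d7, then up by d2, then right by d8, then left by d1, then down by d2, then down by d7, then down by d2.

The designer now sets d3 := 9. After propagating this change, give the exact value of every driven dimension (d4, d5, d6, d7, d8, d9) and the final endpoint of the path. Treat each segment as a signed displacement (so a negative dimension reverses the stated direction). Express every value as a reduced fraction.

d4 = 1/6
d5 = 31
d6 = 0
d7 = 25
d8 = -19/2
d9 = 278/3
endpoint = (83/2, -95/6)

Apply edit: d3 := 9
  d4 = d2/2 = 1/6
  d5 = d3*4 - 5 = 31
  d6 = 6 - d2*3 - d1 = 0
  d7 = d1*5 = 25
  d8 = d6 - d7 + d5/2 = -19/2
  d9 = d5*3 - d2 = 278/3
Walk from origin (0, 0):
  seg 1: right by d5 = 31 → (31, 0)
  seg 2: left by d6 = 0 → (31, 0)
  seg 3: down by d8 = -19/2 → (31, 19/2)
  seg 4: right by d7 = 25 → (56, 19/2)
  seg 5: up by d2 = 1/3 → (56, 59/6)
  seg 6: right by d8 = -19/2 → (93/2, 59/6)
  seg 7: left by d1 = 5 → (83/2, 59/6)
  seg 8: down by d2 = 1/3 → (83/2, 19/2)
  seg 9: down by d7 = 25 → (83/2, -31/2)
  seg 10: down by d2 = 1/3 → (83/2, -95/6)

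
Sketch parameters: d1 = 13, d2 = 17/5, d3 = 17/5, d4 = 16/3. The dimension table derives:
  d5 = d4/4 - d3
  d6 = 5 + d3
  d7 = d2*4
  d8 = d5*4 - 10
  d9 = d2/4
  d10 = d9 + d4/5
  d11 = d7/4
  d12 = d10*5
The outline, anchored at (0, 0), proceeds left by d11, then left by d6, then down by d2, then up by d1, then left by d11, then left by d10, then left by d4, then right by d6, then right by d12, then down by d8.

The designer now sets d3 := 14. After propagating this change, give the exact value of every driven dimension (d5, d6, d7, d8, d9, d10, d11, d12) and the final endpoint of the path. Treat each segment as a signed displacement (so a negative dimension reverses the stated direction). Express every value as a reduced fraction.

d5 = -38/3
d6 = 19
d7 = 68/5
d8 = -182/3
d9 = 17/20
d10 = 23/12
d11 = 17/5
d12 = 115/12
endpoint = (-67/15, 1054/15)

Apply edit: d3 := 14
  d5 = d4/4 - d3 = -38/3
  d6 = 5 + d3 = 19
  d7 = d2*4 = 68/5
  d8 = d5*4 - 10 = -182/3
  d9 = d2/4 = 17/20
  d10 = d9 + d4/5 = 23/12
  d11 = d7/4 = 17/5
  d12 = d10*5 = 115/12
Walk from origin (0, 0):
  seg 1: left by d11 = 17/5 → (-17/5, 0)
  seg 2: left by d6 = 19 → (-112/5, 0)
  seg 3: down by d2 = 17/5 → (-112/5, -17/5)
  seg 4: up by d1 = 13 → (-112/5, 48/5)
  seg 5: left by d11 = 17/5 → (-129/5, 48/5)
  seg 6: left by d10 = 23/12 → (-1663/60, 48/5)
  seg 7: left by d4 = 16/3 → (-661/20, 48/5)
  seg 8: right by d6 = 19 → (-281/20, 48/5)
  seg 9: right by d12 = 115/12 → (-67/15, 48/5)
  seg 10: down by d8 = -182/3 → (-67/15, 1054/15)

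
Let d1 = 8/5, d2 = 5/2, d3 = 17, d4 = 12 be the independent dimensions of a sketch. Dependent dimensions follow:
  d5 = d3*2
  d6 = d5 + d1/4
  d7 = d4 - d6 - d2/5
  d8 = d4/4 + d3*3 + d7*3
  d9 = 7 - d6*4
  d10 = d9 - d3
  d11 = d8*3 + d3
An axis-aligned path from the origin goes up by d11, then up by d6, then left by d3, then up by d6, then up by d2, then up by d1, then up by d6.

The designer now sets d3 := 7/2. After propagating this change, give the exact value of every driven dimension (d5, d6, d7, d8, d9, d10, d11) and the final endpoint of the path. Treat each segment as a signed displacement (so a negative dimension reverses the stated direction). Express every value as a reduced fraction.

d5 = 7
d6 = 37/5
d7 = 41/10
d8 = 129/5
d9 = -113/5
d10 = -261/10
d11 = 809/10
endpoint = (-7/2, 536/5)

Apply edit: d3 := 7/2
  d5 = d3*2 = 7
  d6 = d5 + d1/4 = 37/5
  d7 = d4 - d6 - d2/5 = 41/10
  d8 = d4/4 + d3*3 + d7*3 = 129/5
  d9 = 7 - d6*4 = -113/5
  d10 = d9 - d3 = -261/10
  d11 = d8*3 + d3 = 809/10
Walk from origin (0, 0):
  seg 1: up by d11 = 809/10 → (0, 809/10)
  seg 2: up by d6 = 37/5 → (0, 883/10)
  seg 3: left by d3 = 7/2 → (-7/2, 883/10)
  seg 4: up by d6 = 37/5 → (-7/2, 957/10)
  seg 5: up by d2 = 5/2 → (-7/2, 491/5)
  seg 6: up by d1 = 8/5 → (-7/2, 499/5)
  seg 7: up by d6 = 37/5 → (-7/2, 536/5)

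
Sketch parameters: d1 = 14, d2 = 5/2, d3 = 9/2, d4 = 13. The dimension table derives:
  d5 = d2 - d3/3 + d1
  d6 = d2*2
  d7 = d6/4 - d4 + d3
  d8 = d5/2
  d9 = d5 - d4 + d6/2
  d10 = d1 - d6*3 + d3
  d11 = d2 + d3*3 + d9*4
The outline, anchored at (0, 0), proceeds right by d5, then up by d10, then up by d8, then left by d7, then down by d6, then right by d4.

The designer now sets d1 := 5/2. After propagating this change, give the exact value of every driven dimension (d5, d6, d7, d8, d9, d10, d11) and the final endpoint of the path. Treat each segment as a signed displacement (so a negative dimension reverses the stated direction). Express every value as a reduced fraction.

Apply edit: d1 := 5/2
  d5 = d2 - d3/3 + d1 = 7/2
  d6 = d2*2 = 5
  d7 = d6/4 - d4 + d3 = -29/4
  d8 = d5/2 = 7/4
  d9 = d5 - d4 + d6/2 = -7
  d10 = d1 - d6*3 + d3 = -8
  d11 = d2 + d3*3 + d9*4 = -12
Walk from origin (0, 0):
  seg 1: right by d5 = 7/2 → (7/2, 0)
  seg 2: up by d10 = -8 → (7/2, -8)
  seg 3: up by d8 = 7/4 → (7/2, -25/4)
  seg 4: left by d7 = -29/4 → (43/4, -25/4)
  seg 5: down by d6 = 5 → (43/4, -45/4)
  seg 6: right by d4 = 13 → (95/4, -45/4)

d5 = 7/2
d6 = 5
d7 = -29/4
d8 = 7/4
d9 = -7
d10 = -8
d11 = -12
endpoint = (95/4, -45/4)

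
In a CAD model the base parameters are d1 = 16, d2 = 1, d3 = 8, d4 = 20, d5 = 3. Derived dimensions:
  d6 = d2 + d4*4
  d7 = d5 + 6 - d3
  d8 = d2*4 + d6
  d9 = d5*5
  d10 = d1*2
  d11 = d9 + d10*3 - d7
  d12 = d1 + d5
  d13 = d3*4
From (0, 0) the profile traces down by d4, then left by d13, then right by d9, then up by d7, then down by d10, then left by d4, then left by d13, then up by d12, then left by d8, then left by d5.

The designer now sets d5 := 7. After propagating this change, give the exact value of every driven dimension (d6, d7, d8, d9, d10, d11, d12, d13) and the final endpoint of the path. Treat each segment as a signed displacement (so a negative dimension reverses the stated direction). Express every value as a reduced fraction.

Apply edit: d5 := 7
  d6 = d2 + d4*4 = 81
  d7 = d5 + 6 - d3 = 5
  d8 = d2*4 + d6 = 85
  d9 = d5*5 = 35
  d10 = d1*2 = 32
  d11 = d9 + d10*3 - d7 = 126
  d12 = d1 + d5 = 23
  d13 = d3*4 = 32
Walk from origin (0, 0):
  seg 1: down by d4 = 20 → (0, -20)
  seg 2: left by d13 = 32 → (-32, -20)
  seg 3: right by d9 = 35 → (3, -20)
  seg 4: up by d7 = 5 → (3, -15)
  seg 5: down by d10 = 32 → (3, -47)
  seg 6: left by d4 = 20 → (-17, -47)
  seg 7: left by d13 = 32 → (-49, -47)
  seg 8: up by d12 = 23 → (-49, -24)
  seg 9: left by d8 = 85 → (-134, -24)
  seg 10: left by d5 = 7 → (-141, -24)

d6 = 81
d7 = 5
d8 = 85
d9 = 35
d10 = 32
d11 = 126
d12 = 23
d13 = 32
endpoint = (-141, -24)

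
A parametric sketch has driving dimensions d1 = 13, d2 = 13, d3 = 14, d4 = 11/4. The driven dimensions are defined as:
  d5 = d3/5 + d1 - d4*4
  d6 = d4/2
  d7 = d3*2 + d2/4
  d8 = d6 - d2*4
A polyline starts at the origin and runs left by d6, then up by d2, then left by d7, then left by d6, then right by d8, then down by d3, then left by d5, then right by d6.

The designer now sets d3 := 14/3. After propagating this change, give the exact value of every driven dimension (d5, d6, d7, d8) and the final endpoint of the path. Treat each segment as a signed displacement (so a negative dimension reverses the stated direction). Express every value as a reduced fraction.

Apply edit: d3 := 14/3
  d5 = d3/5 + d1 - d4*4 = 44/15
  d6 = d4/2 = 11/8
  d7 = d3*2 + d2/4 = 151/12
  d8 = d6 - d2*4 = -405/8
Walk from origin (0, 0):
  seg 1: left by d6 = 11/8 → (-11/8, 0)
  seg 2: up by d2 = 13 → (-11/8, 13)
  seg 3: left by d7 = 151/12 → (-335/24, 13)
  seg 4: left by d6 = 11/8 → (-46/3, 13)
  seg 5: right by d8 = -405/8 → (-1583/24, 13)
  seg 6: down by d3 = 14/3 → (-1583/24, 25/3)
  seg 7: left by d5 = 44/15 → (-8267/120, 25/3)
  seg 8: right by d6 = 11/8 → (-4051/60, 25/3)

d5 = 44/15
d6 = 11/8
d7 = 151/12
d8 = -405/8
endpoint = (-4051/60, 25/3)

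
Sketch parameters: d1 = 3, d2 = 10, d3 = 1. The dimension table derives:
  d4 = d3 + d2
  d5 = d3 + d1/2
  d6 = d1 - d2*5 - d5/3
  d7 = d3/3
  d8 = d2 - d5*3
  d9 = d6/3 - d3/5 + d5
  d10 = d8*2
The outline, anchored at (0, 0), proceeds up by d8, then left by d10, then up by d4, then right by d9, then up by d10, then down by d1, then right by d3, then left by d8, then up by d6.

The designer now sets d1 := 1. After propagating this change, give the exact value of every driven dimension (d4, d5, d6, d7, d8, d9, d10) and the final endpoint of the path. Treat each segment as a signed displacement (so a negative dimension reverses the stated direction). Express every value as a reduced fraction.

d4 = 11
d5 = 3/2
d6 = -99/2
d7 = 1/3
d8 = 11/2
d9 = -76/5
d10 = 11
endpoint = (-307/10, -23)

Apply edit: d1 := 1
  d4 = d3 + d2 = 11
  d5 = d3 + d1/2 = 3/2
  d6 = d1 - d2*5 - d5/3 = -99/2
  d7 = d3/3 = 1/3
  d8 = d2 - d5*3 = 11/2
  d9 = d6/3 - d3/5 + d5 = -76/5
  d10 = d8*2 = 11
Walk from origin (0, 0):
  seg 1: up by d8 = 11/2 → (0, 11/2)
  seg 2: left by d10 = 11 → (-11, 11/2)
  seg 3: up by d4 = 11 → (-11, 33/2)
  seg 4: right by d9 = -76/5 → (-131/5, 33/2)
  seg 5: up by d10 = 11 → (-131/5, 55/2)
  seg 6: down by d1 = 1 → (-131/5, 53/2)
  seg 7: right by d3 = 1 → (-126/5, 53/2)
  seg 8: left by d8 = 11/2 → (-307/10, 53/2)
  seg 9: up by d6 = -99/2 → (-307/10, -23)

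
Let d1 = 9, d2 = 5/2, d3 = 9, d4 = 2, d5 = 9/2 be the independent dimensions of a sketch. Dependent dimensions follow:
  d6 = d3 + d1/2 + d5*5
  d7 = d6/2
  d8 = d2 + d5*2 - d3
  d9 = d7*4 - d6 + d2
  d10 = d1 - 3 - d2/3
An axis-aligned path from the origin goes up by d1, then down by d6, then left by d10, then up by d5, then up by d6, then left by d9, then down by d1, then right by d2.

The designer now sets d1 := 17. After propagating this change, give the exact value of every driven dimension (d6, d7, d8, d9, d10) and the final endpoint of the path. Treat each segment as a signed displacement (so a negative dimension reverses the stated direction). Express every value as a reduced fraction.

Apply edit: d1 := 17
  d6 = d3 + d1/2 + d5*5 = 40
  d7 = d6/2 = 20
  d8 = d2 + d5*2 - d3 = 5/2
  d9 = d7*4 - d6 + d2 = 85/2
  d10 = d1 - 3 - d2/3 = 79/6
Walk from origin (0, 0):
  seg 1: up by d1 = 17 → (0, 17)
  seg 2: down by d6 = 40 → (0, -23)
  seg 3: left by d10 = 79/6 → (-79/6, -23)
  seg 4: up by d5 = 9/2 → (-79/6, -37/2)
  seg 5: up by d6 = 40 → (-79/6, 43/2)
  seg 6: left by d9 = 85/2 → (-167/3, 43/2)
  seg 7: down by d1 = 17 → (-167/3, 9/2)
  seg 8: right by d2 = 5/2 → (-319/6, 9/2)

d6 = 40
d7 = 20
d8 = 5/2
d9 = 85/2
d10 = 79/6
endpoint = (-319/6, 9/2)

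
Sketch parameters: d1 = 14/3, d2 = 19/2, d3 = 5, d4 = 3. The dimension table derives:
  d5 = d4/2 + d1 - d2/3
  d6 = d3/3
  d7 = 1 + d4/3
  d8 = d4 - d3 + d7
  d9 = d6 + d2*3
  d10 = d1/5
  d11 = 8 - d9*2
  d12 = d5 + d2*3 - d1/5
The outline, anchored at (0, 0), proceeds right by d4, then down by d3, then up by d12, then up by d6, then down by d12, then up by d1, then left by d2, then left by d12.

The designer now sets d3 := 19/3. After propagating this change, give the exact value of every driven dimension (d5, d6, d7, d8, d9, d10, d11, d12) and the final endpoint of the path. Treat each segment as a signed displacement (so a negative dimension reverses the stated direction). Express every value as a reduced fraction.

Apply edit: d3 := 19/3
  d5 = d4/2 + d1 - d2/3 = 3
  d6 = d3/3 = 19/9
  d7 = 1 + d4/3 = 2
  d8 = d4 - d3 + d7 = -4/3
  d9 = d6 + d2*3 = 551/18
  d10 = d1/5 = 14/15
  d11 = 8 - d9*2 = -479/9
  d12 = d5 + d2*3 - d1/5 = 917/30
Walk from origin (0, 0):
  seg 1: right by d4 = 3 → (3, 0)
  seg 2: down by d3 = 19/3 → (3, -19/3)
  seg 3: up by d12 = 917/30 → (3, 727/30)
  seg 4: up by d6 = 19/9 → (3, 2371/90)
  seg 5: down by d12 = 917/30 → (3, -38/9)
  seg 6: up by d1 = 14/3 → (3, 4/9)
  seg 7: left by d2 = 19/2 → (-13/2, 4/9)
  seg 8: left by d12 = 917/30 → (-556/15, 4/9)

d5 = 3
d6 = 19/9
d7 = 2
d8 = -4/3
d9 = 551/18
d10 = 14/15
d11 = -479/9
d12 = 917/30
endpoint = (-556/15, 4/9)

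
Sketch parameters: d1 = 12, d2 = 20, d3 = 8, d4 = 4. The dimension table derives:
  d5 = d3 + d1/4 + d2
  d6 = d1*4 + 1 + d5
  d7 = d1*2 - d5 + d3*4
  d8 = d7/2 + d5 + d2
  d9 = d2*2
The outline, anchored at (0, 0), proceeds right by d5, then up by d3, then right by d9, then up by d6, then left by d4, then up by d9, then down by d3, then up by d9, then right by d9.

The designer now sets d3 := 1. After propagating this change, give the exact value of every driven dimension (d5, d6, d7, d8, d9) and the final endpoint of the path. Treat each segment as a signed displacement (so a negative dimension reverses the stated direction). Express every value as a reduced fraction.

d5 = 24
d6 = 73
d7 = 4
d8 = 46
d9 = 40
endpoint = (100, 153)

Apply edit: d3 := 1
  d5 = d3 + d1/4 + d2 = 24
  d6 = d1*4 + 1 + d5 = 73
  d7 = d1*2 - d5 + d3*4 = 4
  d8 = d7/2 + d5 + d2 = 46
  d9 = d2*2 = 40
Walk from origin (0, 0):
  seg 1: right by d5 = 24 → (24, 0)
  seg 2: up by d3 = 1 → (24, 1)
  seg 3: right by d9 = 40 → (64, 1)
  seg 4: up by d6 = 73 → (64, 74)
  seg 5: left by d4 = 4 → (60, 74)
  seg 6: up by d9 = 40 → (60, 114)
  seg 7: down by d3 = 1 → (60, 113)
  seg 8: up by d9 = 40 → (60, 153)
  seg 9: right by d9 = 40 → (100, 153)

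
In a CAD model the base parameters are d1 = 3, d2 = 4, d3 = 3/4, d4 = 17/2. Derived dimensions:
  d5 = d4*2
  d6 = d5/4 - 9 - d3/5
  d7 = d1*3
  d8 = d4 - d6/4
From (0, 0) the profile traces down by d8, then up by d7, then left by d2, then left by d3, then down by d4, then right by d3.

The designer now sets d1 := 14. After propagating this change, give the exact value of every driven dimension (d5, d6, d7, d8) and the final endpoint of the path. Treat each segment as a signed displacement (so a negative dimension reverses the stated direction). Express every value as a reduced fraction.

Apply edit: d1 := 14
  d5 = d4*2 = 17
  d6 = d5/4 - 9 - d3/5 = -49/10
  d7 = d1*3 = 42
  d8 = d4 - d6/4 = 389/40
Walk from origin (0, 0):
  seg 1: down by d8 = 389/40 → (0, -389/40)
  seg 2: up by d7 = 42 → (0, 1291/40)
  seg 3: left by d2 = 4 → (-4, 1291/40)
  seg 4: left by d3 = 3/4 → (-19/4, 1291/40)
  seg 5: down by d4 = 17/2 → (-19/4, 951/40)
  seg 6: right by d3 = 3/4 → (-4, 951/40)

d5 = 17
d6 = -49/10
d7 = 42
d8 = 389/40
endpoint = (-4, 951/40)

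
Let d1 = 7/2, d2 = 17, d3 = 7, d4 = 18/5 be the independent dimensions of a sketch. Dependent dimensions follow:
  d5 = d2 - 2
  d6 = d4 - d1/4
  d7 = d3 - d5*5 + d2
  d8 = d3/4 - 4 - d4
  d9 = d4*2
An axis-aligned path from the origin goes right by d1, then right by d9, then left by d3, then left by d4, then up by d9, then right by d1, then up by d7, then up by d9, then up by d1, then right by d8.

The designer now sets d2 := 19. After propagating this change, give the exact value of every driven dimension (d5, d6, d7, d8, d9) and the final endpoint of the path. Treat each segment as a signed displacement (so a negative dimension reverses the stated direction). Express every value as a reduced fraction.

d5 = 17
d6 = 109/40
d7 = -59
d8 = -117/20
d9 = 36/5
endpoint = (-9/4, -411/10)

Apply edit: d2 := 19
  d5 = d2 - 2 = 17
  d6 = d4 - d1/4 = 109/40
  d7 = d3 - d5*5 + d2 = -59
  d8 = d3/4 - 4 - d4 = -117/20
  d9 = d4*2 = 36/5
Walk from origin (0, 0):
  seg 1: right by d1 = 7/2 → (7/2, 0)
  seg 2: right by d9 = 36/5 → (107/10, 0)
  seg 3: left by d3 = 7 → (37/10, 0)
  seg 4: left by d4 = 18/5 → (1/10, 0)
  seg 5: up by d9 = 36/5 → (1/10, 36/5)
  seg 6: right by d1 = 7/2 → (18/5, 36/5)
  seg 7: up by d7 = -59 → (18/5, -259/5)
  seg 8: up by d9 = 36/5 → (18/5, -223/5)
  seg 9: up by d1 = 7/2 → (18/5, -411/10)
  seg 10: right by d8 = -117/20 → (-9/4, -411/10)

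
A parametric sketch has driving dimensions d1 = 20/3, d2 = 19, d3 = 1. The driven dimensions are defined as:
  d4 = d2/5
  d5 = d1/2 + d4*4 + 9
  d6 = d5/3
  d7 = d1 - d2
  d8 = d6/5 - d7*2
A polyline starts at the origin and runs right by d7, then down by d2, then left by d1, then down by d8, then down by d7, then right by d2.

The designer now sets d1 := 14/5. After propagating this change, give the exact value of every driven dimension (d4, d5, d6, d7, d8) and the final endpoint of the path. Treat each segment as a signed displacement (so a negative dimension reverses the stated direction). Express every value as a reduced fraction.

Apply edit: d1 := 14/5
  d4 = d2/5 = 19/5
  d5 = d1/2 + d4*4 + 9 = 128/5
  d6 = d5/3 = 128/15
  d7 = d1 - d2 = -81/5
  d8 = d6/5 - d7*2 = 2558/75
Walk from origin (0, 0):
  seg 1: right by d7 = -81/5 → (-81/5, 0)
  seg 2: down by d2 = 19 → (-81/5, -19)
  seg 3: left by d1 = 14/5 → (-19, -19)
  seg 4: down by d8 = 2558/75 → (-19, -3983/75)
  seg 5: down by d7 = -81/5 → (-19, -2768/75)
  seg 6: right by d2 = 19 → (0, -2768/75)

d4 = 19/5
d5 = 128/5
d6 = 128/15
d7 = -81/5
d8 = 2558/75
endpoint = (0, -2768/75)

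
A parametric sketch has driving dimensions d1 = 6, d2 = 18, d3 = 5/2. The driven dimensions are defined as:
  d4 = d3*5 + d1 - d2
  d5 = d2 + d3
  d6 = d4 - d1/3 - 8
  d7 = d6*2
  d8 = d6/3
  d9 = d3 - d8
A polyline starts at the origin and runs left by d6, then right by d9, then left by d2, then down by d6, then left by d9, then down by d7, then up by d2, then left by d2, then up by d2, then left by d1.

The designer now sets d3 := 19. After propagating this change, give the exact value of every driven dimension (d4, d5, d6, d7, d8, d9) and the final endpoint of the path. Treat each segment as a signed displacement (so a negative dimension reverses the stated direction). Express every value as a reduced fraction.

d4 = 83
d5 = 37
d6 = 73
d7 = 146
d8 = 73/3
d9 = -16/3
endpoint = (-115, -183)

Apply edit: d3 := 19
  d4 = d3*5 + d1 - d2 = 83
  d5 = d2 + d3 = 37
  d6 = d4 - d1/3 - 8 = 73
  d7 = d6*2 = 146
  d8 = d6/3 = 73/3
  d9 = d3 - d8 = -16/3
Walk from origin (0, 0):
  seg 1: left by d6 = 73 → (-73, 0)
  seg 2: right by d9 = -16/3 → (-235/3, 0)
  seg 3: left by d2 = 18 → (-289/3, 0)
  seg 4: down by d6 = 73 → (-289/3, -73)
  seg 5: left by d9 = -16/3 → (-91, -73)
  seg 6: down by d7 = 146 → (-91, -219)
  seg 7: up by d2 = 18 → (-91, -201)
  seg 8: left by d2 = 18 → (-109, -201)
  seg 9: up by d2 = 18 → (-109, -183)
  seg 10: left by d1 = 6 → (-115, -183)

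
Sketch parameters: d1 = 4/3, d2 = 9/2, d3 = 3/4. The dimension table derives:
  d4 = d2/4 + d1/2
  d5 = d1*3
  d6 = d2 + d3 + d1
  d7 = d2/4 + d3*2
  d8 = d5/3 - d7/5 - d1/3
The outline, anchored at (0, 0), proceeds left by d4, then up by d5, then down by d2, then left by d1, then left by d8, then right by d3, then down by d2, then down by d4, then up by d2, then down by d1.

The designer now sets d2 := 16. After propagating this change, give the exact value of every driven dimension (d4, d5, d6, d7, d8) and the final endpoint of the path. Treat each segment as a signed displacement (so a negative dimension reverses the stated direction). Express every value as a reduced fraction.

d4 = 14/3
d5 = 4
d6 = 217/12
d7 = 11/2
d8 = -19/90
endpoint = (-907/180, -18)

Apply edit: d2 := 16
  d4 = d2/4 + d1/2 = 14/3
  d5 = d1*3 = 4
  d6 = d2 + d3 + d1 = 217/12
  d7 = d2/4 + d3*2 = 11/2
  d8 = d5/3 - d7/5 - d1/3 = -19/90
Walk from origin (0, 0):
  seg 1: left by d4 = 14/3 → (-14/3, 0)
  seg 2: up by d5 = 4 → (-14/3, 4)
  seg 3: down by d2 = 16 → (-14/3, -12)
  seg 4: left by d1 = 4/3 → (-6, -12)
  seg 5: left by d8 = -19/90 → (-521/90, -12)
  seg 6: right by d3 = 3/4 → (-907/180, -12)
  seg 7: down by d2 = 16 → (-907/180, -28)
  seg 8: down by d4 = 14/3 → (-907/180, -98/3)
  seg 9: up by d2 = 16 → (-907/180, -50/3)
  seg 10: down by d1 = 4/3 → (-907/180, -18)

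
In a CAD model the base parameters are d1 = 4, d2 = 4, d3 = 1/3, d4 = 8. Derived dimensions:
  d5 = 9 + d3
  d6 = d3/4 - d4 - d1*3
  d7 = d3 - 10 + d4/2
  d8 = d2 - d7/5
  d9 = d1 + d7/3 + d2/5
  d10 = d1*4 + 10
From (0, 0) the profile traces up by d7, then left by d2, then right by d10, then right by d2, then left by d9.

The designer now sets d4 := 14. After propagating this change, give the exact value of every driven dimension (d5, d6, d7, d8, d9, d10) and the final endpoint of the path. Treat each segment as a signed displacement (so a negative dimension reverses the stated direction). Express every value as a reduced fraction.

Apply edit: d4 := 14
  d5 = 9 + d3 = 28/3
  d6 = d3/4 - d4 - d1*3 = -311/12
  d7 = d3 - 10 + d4/2 = -8/3
  d8 = d2 - d7/5 = 68/15
  d9 = d1 + d7/3 + d2/5 = 176/45
  d10 = d1*4 + 10 = 26
Walk from origin (0, 0):
  seg 1: up by d7 = -8/3 → (0, -8/3)
  seg 2: left by d2 = 4 → (-4, -8/3)
  seg 3: right by d10 = 26 → (22, -8/3)
  seg 4: right by d2 = 4 → (26, -8/3)
  seg 5: left by d9 = 176/45 → (994/45, -8/3)

d5 = 28/3
d6 = -311/12
d7 = -8/3
d8 = 68/15
d9 = 176/45
d10 = 26
endpoint = (994/45, -8/3)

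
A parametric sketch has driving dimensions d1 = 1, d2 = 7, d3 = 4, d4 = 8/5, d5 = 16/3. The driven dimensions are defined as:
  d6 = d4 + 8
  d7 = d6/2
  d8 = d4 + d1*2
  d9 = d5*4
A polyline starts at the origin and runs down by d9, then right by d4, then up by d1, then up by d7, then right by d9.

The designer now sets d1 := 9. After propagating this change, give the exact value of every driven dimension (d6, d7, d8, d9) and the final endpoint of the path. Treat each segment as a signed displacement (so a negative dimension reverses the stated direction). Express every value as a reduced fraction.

d6 = 48/5
d7 = 24/5
d8 = 98/5
d9 = 64/3
endpoint = (344/15, -113/15)

Apply edit: d1 := 9
  d6 = d4 + 8 = 48/5
  d7 = d6/2 = 24/5
  d8 = d4 + d1*2 = 98/5
  d9 = d5*4 = 64/3
Walk from origin (0, 0):
  seg 1: down by d9 = 64/3 → (0, -64/3)
  seg 2: right by d4 = 8/5 → (8/5, -64/3)
  seg 3: up by d1 = 9 → (8/5, -37/3)
  seg 4: up by d7 = 24/5 → (8/5, -113/15)
  seg 5: right by d9 = 64/3 → (344/15, -113/15)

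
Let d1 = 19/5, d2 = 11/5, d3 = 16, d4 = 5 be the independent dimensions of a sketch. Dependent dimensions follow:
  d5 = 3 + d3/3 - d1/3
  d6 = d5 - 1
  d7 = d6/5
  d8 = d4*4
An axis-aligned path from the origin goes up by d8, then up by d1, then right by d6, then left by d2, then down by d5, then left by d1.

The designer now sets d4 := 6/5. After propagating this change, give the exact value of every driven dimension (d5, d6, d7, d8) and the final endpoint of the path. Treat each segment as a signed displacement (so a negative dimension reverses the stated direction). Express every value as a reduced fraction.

d5 = 106/15
d6 = 91/15
d7 = 91/75
d8 = 24/5
endpoint = (1/15, 23/15)

Apply edit: d4 := 6/5
  d5 = 3 + d3/3 - d1/3 = 106/15
  d6 = d5 - 1 = 91/15
  d7 = d6/5 = 91/75
  d8 = d4*4 = 24/5
Walk from origin (0, 0):
  seg 1: up by d8 = 24/5 → (0, 24/5)
  seg 2: up by d1 = 19/5 → (0, 43/5)
  seg 3: right by d6 = 91/15 → (91/15, 43/5)
  seg 4: left by d2 = 11/5 → (58/15, 43/5)
  seg 5: down by d5 = 106/15 → (58/15, 23/15)
  seg 6: left by d1 = 19/5 → (1/15, 23/15)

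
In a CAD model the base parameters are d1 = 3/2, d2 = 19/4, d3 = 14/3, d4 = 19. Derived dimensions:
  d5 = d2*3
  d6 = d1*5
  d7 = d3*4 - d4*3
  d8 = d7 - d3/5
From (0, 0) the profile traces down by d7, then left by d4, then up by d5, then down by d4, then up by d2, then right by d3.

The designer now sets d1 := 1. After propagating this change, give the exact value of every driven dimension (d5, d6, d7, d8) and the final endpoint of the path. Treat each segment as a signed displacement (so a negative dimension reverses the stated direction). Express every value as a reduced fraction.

Apply edit: d1 := 1
  d5 = d2*3 = 57/4
  d6 = d1*5 = 5
  d7 = d3*4 - d4*3 = -115/3
  d8 = d7 - d3/5 = -589/15
Walk from origin (0, 0):
  seg 1: down by d7 = -115/3 → (0, 115/3)
  seg 2: left by d4 = 19 → (-19, 115/3)
  seg 3: up by d5 = 57/4 → (-19, 631/12)
  seg 4: down by d4 = 19 → (-19, 403/12)
  seg 5: up by d2 = 19/4 → (-19, 115/3)
  seg 6: right by d3 = 14/3 → (-43/3, 115/3)

d5 = 57/4
d6 = 5
d7 = -115/3
d8 = -589/15
endpoint = (-43/3, 115/3)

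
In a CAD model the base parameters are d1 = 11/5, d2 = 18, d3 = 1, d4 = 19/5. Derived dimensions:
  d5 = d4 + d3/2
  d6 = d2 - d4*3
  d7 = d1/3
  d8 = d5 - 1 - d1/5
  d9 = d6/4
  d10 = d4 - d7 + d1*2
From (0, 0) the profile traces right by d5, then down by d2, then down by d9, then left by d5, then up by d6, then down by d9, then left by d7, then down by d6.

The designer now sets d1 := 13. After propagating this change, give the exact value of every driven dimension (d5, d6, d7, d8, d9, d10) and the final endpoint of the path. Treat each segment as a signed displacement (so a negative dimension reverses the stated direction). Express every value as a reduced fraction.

Apply edit: d1 := 13
  d5 = d4 + d3/2 = 43/10
  d6 = d2 - d4*3 = 33/5
  d7 = d1/3 = 13/3
  d8 = d5 - 1 - d1/5 = 7/10
  d9 = d6/4 = 33/20
  d10 = d4 - d7 + d1*2 = 382/15
Walk from origin (0, 0):
  seg 1: right by d5 = 43/10 → (43/10, 0)
  seg 2: down by d2 = 18 → (43/10, -18)
  seg 3: down by d9 = 33/20 → (43/10, -393/20)
  seg 4: left by d5 = 43/10 → (0, -393/20)
  seg 5: up by d6 = 33/5 → (0, -261/20)
  seg 6: down by d9 = 33/20 → (0, -147/10)
  seg 7: left by d7 = 13/3 → (-13/3, -147/10)
  seg 8: down by d6 = 33/5 → (-13/3, -213/10)

d5 = 43/10
d6 = 33/5
d7 = 13/3
d8 = 7/10
d9 = 33/20
d10 = 382/15
endpoint = (-13/3, -213/10)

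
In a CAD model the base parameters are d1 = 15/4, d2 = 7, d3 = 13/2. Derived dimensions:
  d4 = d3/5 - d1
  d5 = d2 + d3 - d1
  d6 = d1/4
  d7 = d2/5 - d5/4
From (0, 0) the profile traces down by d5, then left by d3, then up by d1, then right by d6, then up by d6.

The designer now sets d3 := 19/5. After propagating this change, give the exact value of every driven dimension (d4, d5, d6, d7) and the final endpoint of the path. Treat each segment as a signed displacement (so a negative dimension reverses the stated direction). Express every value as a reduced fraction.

Apply edit: d3 := 19/5
  d4 = d3/5 - d1 = -299/100
  d5 = d2 + d3 - d1 = 141/20
  d6 = d1/4 = 15/16
  d7 = d2/5 - d5/4 = -29/80
Walk from origin (0, 0):
  seg 1: down by d5 = 141/20 → (0, -141/20)
  seg 2: left by d3 = 19/5 → (-19/5, -141/20)
  seg 3: up by d1 = 15/4 → (-19/5, -33/10)
  seg 4: right by d6 = 15/16 → (-229/80, -33/10)
  seg 5: up by d6 = 15/16 → (-229/80, -189/80)

d4 = -299/100
d5 = 141/20
d6 = 15/16
d7 = -29/80
endpoint = (-229/80, -189/80)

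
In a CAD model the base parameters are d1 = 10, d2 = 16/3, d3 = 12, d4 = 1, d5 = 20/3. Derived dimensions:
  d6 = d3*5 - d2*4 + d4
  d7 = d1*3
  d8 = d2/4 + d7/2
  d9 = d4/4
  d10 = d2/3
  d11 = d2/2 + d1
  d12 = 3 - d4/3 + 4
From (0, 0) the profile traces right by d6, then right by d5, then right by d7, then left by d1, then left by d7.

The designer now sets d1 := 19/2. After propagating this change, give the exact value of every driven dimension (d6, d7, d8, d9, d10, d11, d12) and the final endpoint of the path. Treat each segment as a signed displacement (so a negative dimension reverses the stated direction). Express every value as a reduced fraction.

d6 = 119/3
d7 = 57/2
d8 = 187/12
d9 = 1/4
d10 = 16/9
d11 = 73/6
d12 = 20/3
endpoint = (221/6, 0)

Apply edit: d1 := 19/2
  d6 = d3*5 - d2*4 + d4 = 119/3
  d7 = d1*3 = 57/2
  d8 = d2/4 + d7/2 = 187/12
  d9 = d4/4 = 1/4
  d10 = d2/3 = 16/9
  d11 = d2/2 + d1 = 73/6
  d12 = 3 - d4/3 + 4 = 20/3
Walk from origin (0, 0):
  seg 1: right by d6 = 119/3 → (119/3, 0)
  seg 2: right by d5 = 20/3 → (139/3, 0)
  seg 3: right by d7 = 57/2 → (449/6, 0)
  seg 4: left by d1 = 19/2 → (196/3, 0)
  seg 5: left by d7 = 57/2 → (221/6, 0)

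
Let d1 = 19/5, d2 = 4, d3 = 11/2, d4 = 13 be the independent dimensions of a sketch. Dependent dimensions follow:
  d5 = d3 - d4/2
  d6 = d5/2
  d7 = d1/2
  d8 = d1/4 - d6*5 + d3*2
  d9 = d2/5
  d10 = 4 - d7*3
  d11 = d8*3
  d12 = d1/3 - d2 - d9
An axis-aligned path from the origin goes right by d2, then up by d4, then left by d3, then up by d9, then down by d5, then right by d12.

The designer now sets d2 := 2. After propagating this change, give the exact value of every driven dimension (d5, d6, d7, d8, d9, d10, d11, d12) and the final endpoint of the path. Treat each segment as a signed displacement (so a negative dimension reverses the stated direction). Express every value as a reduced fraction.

Apply edit: d2 := 2
  d5 = d3 - d4/2 = -1
  d6 = d5/2 = -1/2
  d7 = d1/2 = 19/10
  d8 = d1/4 - d6*5 + d3*2 = 289/20
  d9 = d2/5 = 2/5
  d10 = 4 - d7*3 = -17/10
  d11 = d8*3 = 867/20
  d12 = d1/3 - d2 - d9 = -17/15
Walk from origin (0, 0):
  seg 1: right by d2 = 2 → (2, 0)
  seg 2: up by d4 = 13 → (2, 13)
  seg 3: left by d3 = 11/2 → (-7/2, 13)
  seg 4: up by d9 = 2/5 → (-7/2, 67/5)
  seg 5: down by d5 = -1 → (-7/2, 72/5)
  seg 6: right by d12 = -17/15 → (-139/30, 72/5)

d5 = -1
d6 = -1/2
d7 = 19/10
d8 = 289/20
d9 = 2/5
d10 = -17/10
d11 = 867/20
d12 = -17/15
endpoint = (-139/30, 72/5)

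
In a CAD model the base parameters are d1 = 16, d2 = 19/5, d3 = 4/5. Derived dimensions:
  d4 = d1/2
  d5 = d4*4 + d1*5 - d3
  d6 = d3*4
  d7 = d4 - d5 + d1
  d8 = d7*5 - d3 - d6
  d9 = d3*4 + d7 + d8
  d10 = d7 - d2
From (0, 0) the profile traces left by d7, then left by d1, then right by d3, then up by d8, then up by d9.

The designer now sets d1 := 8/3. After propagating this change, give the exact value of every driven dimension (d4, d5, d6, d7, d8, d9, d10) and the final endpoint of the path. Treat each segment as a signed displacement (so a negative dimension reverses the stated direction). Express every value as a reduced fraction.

Apply edit: d1 := 8/3
  d4 = d1/2 = 4/3
  d5 = d4*4 + d1*5 - d3 = 268/15
  d6 = d3*4 = 16/5
  d7 = d4 - d5 + d1 = -208/15
  d8 = d7*5 - d3 - d6 = -220/3
  d9 = d3*4 + d7 + d8 = -84
  d10 = d7 - d2 = -53/3
Walk from origin (0, 0):
  seg 1: left by d7 = -208/15 → (208/15, 0)
  seg 2: left by d1 = 8/3 → (56/5, 0)
  seg 3: right by d3 = 4/5 → (12, 0)
  seg 4: up by d8 = -220/3 → (12, -220/3)
  seg 5: up by d9 = -84 → (12, -472/3)

d4 = 4/3
d5 = 268/15
d6 = 16/5
d7 = -208/15
d8 = -220/3
d9 = -84
d10 = -53/3
endpoint = (12, -472/3)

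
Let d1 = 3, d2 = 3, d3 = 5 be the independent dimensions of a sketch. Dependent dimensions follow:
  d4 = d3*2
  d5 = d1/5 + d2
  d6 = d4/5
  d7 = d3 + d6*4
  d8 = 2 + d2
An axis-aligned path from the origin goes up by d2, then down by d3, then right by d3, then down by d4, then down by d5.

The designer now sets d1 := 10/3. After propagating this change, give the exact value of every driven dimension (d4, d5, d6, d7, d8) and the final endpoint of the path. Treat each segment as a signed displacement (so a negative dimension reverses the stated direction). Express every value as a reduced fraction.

Apply edit: d1 := 10/3
  d4 = d3*2 = 10
  d5 = d1/5 + d2 = 11/3
  d6 = d4/5 = 2
  d7 = d3 + d6*4 = 13
  d8 = 2 + d2 = 5
Walk from origin (0, 0):
  seg 1: up by d2 = 3 → (0, 3)
  seg 2: down by d3 = 5 → (0, -2)
  seg 3: right by d3 = 5 → (5, -2)
  seg 4: down by d4 = 10 → (5, -12)
  seg 5: down by d5 = 11/3 → (5, -47/3)

d4 = 10
d5 = 11/3
d6 = 2
d7 = 13
d8 = 5
endpoint = (5, -47/3)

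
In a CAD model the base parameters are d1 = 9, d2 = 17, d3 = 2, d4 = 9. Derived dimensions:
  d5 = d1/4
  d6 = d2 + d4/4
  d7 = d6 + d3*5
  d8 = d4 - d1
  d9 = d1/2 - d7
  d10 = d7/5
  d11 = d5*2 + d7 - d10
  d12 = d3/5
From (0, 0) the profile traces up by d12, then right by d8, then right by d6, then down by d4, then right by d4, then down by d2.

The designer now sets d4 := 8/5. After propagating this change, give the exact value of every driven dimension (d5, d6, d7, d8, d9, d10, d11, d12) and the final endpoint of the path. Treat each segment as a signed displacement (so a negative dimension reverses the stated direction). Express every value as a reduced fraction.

Apply edit: d4 := 8/5
  d5 = d1/4 = 9/4
  d6 = d2 + d4/4 = 87/5
  d7 = d6 + d3*5 = 137/5
  d8 = d4 - d1 = -37/5
  d9 = d1/2 - d7 = -229/10
  d10 = d7/5 = 137/25
  d11 = d5*2 + d7 - d10 = 1321/50
  d12 = d3/5 = 2/5
Walk from origin (0, 0):
  seg 1: up by d12 = 2/5 → (0, 2/5)
  seg 2: right by d8 = -37/5 → (-37/5, 2/5)
  seg 3: right by d6 = 87/5 → (10, 2/5)
  seg 4: down by d4 = 8/5 → (10, -6/5)
  seg 5: right by d4 = 8/5 → (58/5, -6/5)
  seg 6: down by d2 = 17 → (58/5, -91/5)

d5 = 9/4
d6 = 87/5
d7 = 137/5
d8 = -37/5
d9 = -229/10
d10 = 137/25
d11 = 1321/50
d12 = 2/5
endpoint = (58/5, -91/5)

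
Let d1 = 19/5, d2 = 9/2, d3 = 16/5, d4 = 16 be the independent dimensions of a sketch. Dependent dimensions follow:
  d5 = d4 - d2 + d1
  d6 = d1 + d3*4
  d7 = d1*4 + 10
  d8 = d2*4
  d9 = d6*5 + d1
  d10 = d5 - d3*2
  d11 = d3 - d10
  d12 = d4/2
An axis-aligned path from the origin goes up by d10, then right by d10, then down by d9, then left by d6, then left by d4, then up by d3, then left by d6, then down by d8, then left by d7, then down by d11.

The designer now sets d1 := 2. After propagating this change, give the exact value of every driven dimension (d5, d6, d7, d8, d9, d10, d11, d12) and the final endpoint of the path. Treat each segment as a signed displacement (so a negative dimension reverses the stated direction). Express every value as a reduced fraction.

d5 = 27/2
d6 = 74/5
d7 = 18
d8 = 18
d9 = 76
d10 = 71/10
d11 = -39/10
d12 = 8
endpoint = (-113/2, -399/5)

Apply edit: d1 := 2
  d5 = d4 - d2 + d1 = 27/2
  d6 = d1 + d3*4 = 74/5
  d7 = d1*4 + 10 = 18
  d8 = d2*4 = 18
  d9 = d6*5 + d1 = 76
  d10 = d5 - d3*2 = 71/10
  d11 = d3 - d10 = -39/10
  d12 = d4/2 = 8
Walk from origin (0, 0):
  seg 1: up by d10 = 71/10 → (0, 71/10)
  seg 2: right by d10 = 71/10 → (71/10, 71/10)
  seg 3: down by d9 = 76 → (71/10, -689/10)
  seg 4: left by d6 = 74/5 → (-77/10, -689/10)
  seg 5: left by d4 = 16 → (-237/10, -689/10)
  seg 6: up by d3 = 16/5 → (-237/10, -657/10)
  seg 7: left by d6 = 74/5 → (-77/2, -657/10)
  seg 8: down by d8 = 18 → (-77/2, -837/10)
  seg 9: left by d7 = 18 → (-113/2, -837/10)
  seg 10: down by d11 = -39/10 → (-113/2, -399/5)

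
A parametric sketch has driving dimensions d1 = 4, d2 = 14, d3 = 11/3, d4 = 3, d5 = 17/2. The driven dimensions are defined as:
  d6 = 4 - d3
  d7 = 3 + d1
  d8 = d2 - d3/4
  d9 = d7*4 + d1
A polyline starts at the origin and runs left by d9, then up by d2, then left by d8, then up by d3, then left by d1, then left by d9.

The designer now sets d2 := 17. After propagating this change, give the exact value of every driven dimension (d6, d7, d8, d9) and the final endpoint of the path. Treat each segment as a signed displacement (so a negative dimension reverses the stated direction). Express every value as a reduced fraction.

d6 = 1/3
d7 = 7
d8 = 193/12
d9 = 32
endpoint = (-1009/12, 62/3)

Apply edit: d2 := 17
  d6 = 4 - d3 = 1/3
  d7 = 3 + d1 = 7
  d8 = d2 - d3/4 = 193/12
  d9 = d7*4 + d1 = 32
Walk from origin (0, 0):
  seg 1: left by d9 = 32 → (-32, 0)
  seg 2: up by d2 = 17 → (-32, 17)
  seg 3: left by d8 = 193/12 → (-577/12, 17)
  seg 4: up by d3 = 11/3 → (-577/12, 62/3)
  seg 5: left by d1 = 4 → (-625/12, 62/3)
  seg 6: left by d9 = 32 → (-1009/12, 62/3)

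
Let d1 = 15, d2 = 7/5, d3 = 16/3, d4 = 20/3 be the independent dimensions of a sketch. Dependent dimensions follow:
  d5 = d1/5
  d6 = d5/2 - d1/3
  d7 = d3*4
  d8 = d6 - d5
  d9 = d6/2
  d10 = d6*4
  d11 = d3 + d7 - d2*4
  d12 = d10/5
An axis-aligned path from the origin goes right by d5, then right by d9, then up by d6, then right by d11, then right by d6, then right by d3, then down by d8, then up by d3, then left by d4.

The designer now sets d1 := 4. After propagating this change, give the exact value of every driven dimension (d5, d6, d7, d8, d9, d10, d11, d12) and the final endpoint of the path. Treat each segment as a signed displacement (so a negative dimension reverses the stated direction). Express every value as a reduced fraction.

d5 = 4/5
d6 = -14/15
d7 = 64/3
d8 = -26/15
d9 = -7/15
d10 = -56/15
d11 = 316/15
d12 = -56/75
endpoint = (287/15, 92/15)

Apply edit: d1 := 4
  d5 = d1/5 = 4/5
  d6 = d5/2 - d1/3 = -14/15
  d7 = d3*4 = 64/3
  d8 = d6 - d5 = -26/15
  d9 = d6/2 = -7/15
  d10 = d6*4 = -56/15
  d11 = d3 + d7 - d2*4 = 316/15
  d12 = d10/5 = -56/75
Walk from origin (0, 0):
  seg 1: right by d5 = 4/5 → (4/5, 0)
  seg 2: right by d9 = -7/15 → (1/3, 0)
  seg 3: up by d6 = -14/15 → (1/3, -14/15)
  seg 4: right by d11 = 316/15 → (107/5, -14/15)
  seg 5: right by d6 = -14/15 → (307/15, -14/15)
  seg 6: right by d3 = 16/3 → (129/5, -14/15)
  seg 7: down by d8 = -26/15 → (129/5, 4/5)
  seg 8: up by d3 = 16/3 → (129/5, 92/15)
  seg 9: left by d4 = 20/3 → (287/15, 92/15)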